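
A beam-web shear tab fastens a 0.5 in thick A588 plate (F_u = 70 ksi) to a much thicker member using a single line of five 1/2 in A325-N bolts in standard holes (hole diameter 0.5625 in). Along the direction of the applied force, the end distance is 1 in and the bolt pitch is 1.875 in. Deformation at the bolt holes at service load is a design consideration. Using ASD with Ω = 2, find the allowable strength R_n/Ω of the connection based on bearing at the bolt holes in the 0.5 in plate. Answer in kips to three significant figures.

Per bolt r_n = 1.2 l_c t F_u ≤ 2.4 d t F_u; upper limit = 2.4 × 0.5 × 0.5 × 70 = 42 kips.
Edge bolt: l_c = 1 − 0.5625/2 = 0.7188 in → 1.2 × 0.7188 × 0.5 × 70 = 30.19 → r_n = 30.19 kips.
Interior bolts: l_c = 1.875 − 0.5625 = 1.312 in → 1.2 × 1.312 × 0.5 × 70 = 55.12 → r_n = 42 kips.
R_n = 1 × 30.19 + 4 × 42 = 198.2 kips.
Allowable strength R_n/Ω = 198.2 / 2 = 99.1 kips.

99.1 kips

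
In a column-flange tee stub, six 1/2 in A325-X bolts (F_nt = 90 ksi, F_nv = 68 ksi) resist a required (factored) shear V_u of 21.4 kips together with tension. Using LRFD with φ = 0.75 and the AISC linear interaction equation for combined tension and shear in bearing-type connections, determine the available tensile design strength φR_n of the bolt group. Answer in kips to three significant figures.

75.1 kips

A_b = π·0.5²/4 = 0.1963 in²; f_rv = 21.4 / (6 × 0.1963) = 18.16 ksi.
F'_nt = 1.3 F_nt − (F_nt / φF_nv) f_rv = 1.3·90 − (90/(0.75·68))·18.16 = 84.94 ksi, capped at F_nt → F'_nt = 84.94 ksi.
R_n = F'_nt · A_b · n = 84.94 × 0.1963 × 6 = 100.1 kips.
Design strength φR_n = 0.75 × 100.1 = 75.1 kips.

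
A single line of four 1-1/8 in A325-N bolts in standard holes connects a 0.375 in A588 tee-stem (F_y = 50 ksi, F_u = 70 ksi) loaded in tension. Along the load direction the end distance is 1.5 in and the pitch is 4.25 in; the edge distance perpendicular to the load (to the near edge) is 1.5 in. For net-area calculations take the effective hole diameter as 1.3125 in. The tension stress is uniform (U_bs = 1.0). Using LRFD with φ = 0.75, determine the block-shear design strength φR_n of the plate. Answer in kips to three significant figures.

131 kips

Shear plane L_v = 1.5 + 3·4.25 = 14.25 in; A_gv = 14.25 × 0.375 = 5.344 in².
A_nv = (14.25 − 3.5·1.3125) × 0.375 = 3.621 in².
A_nt = (1.5 − 0.5·1.3125) × 0.375 = 0.3164 in².
0.6 F_u A_nv = 152.1 kips; 0.6 F_y A_gv = 160.3 kips → shear rupture governs the shear term.
R_n = 152.1 + 1.0 × 70 × 0.3164 = 174.2 kips.
Design strength φR_n = 0.75 × 174.2 = 131 kips.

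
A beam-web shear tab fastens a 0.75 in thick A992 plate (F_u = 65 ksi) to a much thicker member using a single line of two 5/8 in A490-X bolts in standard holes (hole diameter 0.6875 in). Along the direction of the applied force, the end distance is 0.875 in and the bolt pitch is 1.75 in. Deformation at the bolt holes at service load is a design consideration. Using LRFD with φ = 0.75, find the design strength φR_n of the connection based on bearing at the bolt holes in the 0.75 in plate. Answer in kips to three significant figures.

69.9 kips

Per bolt r_n = 1.2 l_c t F_u ≤ 2.4 d t F_u; upper limit = 2.4 × 0.625 × 0.75 × 65 = 73.12 kips.
Edge bolt: l_c = 0.875 − 0.6875/2 = 0.5312 in → 1.2 × 0.5312 × 0.75 × 65 = 31.08 → r_n = 31.08 kips.
Interior bolts: l_c = 1.75 − 0.6875 = 1.062 in → 1.2 × 1.062 × 0.75 × 65 = 62.16 → r_n = 62.16 kips.
R_n = 1 × 31.08 + 1 × 62.16 = 93.23 kips.
Design strength φR_n = 0.75 × 93.23 = 69.9 kips.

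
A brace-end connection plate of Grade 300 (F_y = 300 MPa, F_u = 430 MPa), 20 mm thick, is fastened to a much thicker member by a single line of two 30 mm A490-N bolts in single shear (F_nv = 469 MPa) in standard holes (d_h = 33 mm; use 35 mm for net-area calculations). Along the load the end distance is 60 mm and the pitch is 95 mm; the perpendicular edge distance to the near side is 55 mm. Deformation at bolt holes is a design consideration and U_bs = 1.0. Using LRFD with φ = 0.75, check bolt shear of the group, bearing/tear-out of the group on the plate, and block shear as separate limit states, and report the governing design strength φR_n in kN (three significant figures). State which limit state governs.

497 kN (bolt shear governs)

Bolt shear: A_b = π·30²/4 = 706.9 mm²; R_n = 469 × 706.9 × 2 × 1 / 1000 = 663 kN → 0.75 × 663 = 497 kN.
Bearing: edge l_c = 43.5, r_n = 448.9 kN; interior l_c = 62, r_n = 619.2 kN; R_n = 448.9 + 1·619.2 = 1068 kN → 801 kN.
Block shear: A_gv = 3100, A_nv = 2050, A_nt = 750 mm²; R_n = min(0.6F_uA_nv, 0.6F_yA_gv) + U_bs·F_u·A_nt = 851.4 kN → 639 kN.
Bolt shear governs: 497 kN.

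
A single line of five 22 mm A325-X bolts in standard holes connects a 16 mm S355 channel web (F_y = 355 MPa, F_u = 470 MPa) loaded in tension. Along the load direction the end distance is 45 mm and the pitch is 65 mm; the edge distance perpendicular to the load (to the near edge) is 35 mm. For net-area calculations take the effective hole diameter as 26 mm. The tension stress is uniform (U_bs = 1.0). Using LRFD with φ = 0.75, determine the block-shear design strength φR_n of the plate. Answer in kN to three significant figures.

760 kN

Shear plane L_v = 45 + 4·65 = 305 mm; A_gv = 305 × 16 = 4880 mm².
A_nv = (305 − 4.5·26) × 16 = 3008 mm².
A_nt = (35 − 0.5·26) × 16 = 352 mm².
0.6 F_u A_nv = 848.3 kN; 0.6 F_y A_gv = 1039 kN → shear rupture governs the shear term.
R_n = 848.3 + 1.0 × 470 × 352 / 1000 = 1014 kN.
Design strength φR_n = 0.75 × 1014 = 760 kN.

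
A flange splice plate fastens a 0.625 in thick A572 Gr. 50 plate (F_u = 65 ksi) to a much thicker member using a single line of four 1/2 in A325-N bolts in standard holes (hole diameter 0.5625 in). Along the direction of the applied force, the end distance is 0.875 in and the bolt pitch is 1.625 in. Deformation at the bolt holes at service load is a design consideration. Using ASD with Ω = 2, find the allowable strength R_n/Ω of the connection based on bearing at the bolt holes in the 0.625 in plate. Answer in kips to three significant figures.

87.6 kips

Per bolt r_n = 1.2 l_c t F_u ≤ 2.4 d t F_u; upper limit = 2.4 × 0.5 × 0.625 × 65 = 48.75 kips.
Edge bolt: l_c = 0.875 − 0.5625/2 = 0.5938 in → 1.2 × 0.5938 × 0.625 × 65 = 28.95 → r_n = 28.95 kips.
Interior bolts: l_c = 1.625 − 0.5625 = 1.062 in → 1.2 × 1.062 × 0.625 × 65 = 51.8 → r_n = 48.75 kips.
R_n = 1 × 28.95 + 3 × 48.75 = 175.2 kips.
Allowable strength R_n/Ω = 175.2 / 2 = 87.6 kips.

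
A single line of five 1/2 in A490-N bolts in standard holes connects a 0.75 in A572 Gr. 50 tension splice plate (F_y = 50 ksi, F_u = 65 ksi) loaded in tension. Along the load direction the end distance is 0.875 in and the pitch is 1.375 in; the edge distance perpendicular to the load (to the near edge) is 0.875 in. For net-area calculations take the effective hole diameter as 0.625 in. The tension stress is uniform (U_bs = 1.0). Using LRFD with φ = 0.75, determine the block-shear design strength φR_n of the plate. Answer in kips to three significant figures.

98.7 kips

Shear plane L_v = 0.875 + 4·1.375 = 6.375 in; A_gv = 6.375 × 0.75 = 4.781 in².
A_nv = (6.375 − 4.5·0.625) × 0.75 = 2.672 in².
A_nt = (0.875 − 0.5·0.625) × 0.75 = 0.4219 in².
0.6 F_u A_nv = 104.2 kips; 0.6 F_y A_gv = 143.4 kips → shear rupture governs the shear term.
R_n = 104.2 + 1.0 × 65 × 0.4219 = 131.6 kips.
Design strength φR_n = 0.75 × 131.6 = 98.7 kips.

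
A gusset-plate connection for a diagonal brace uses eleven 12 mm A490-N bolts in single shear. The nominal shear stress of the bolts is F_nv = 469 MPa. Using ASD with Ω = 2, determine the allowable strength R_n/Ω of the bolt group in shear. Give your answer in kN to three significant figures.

292 kN

A_b = π × 12² / 4 = 113.1 mm².
R_n = F_nv · A_b · n · n_s = 469 × 113.1 × 11 × 1 / 1000 = 583.5 kN.
Allowable strength R_n/Ω = 583.5 / 2 = 292 kN.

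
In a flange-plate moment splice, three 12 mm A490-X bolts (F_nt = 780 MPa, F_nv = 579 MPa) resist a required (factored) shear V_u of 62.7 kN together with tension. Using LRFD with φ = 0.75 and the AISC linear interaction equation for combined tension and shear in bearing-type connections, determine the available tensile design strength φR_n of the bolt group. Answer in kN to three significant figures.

A_b = π·12²/4 = 113.1 mm²; f_rv = 62.7 × 1000 / (3 × 113.1) = 184.8 MPa.
F'_nt = 1.3 F_nt − (F_nt / φF_nv) f_rv = 1.3·780 − (780/(0.75·579))·184.8 = 682.1 MPa, capped at F_nt → F'_nt = 682.1 MPa.
R_n = F'_nt · A_b · n = 682.1 × 113.1 × 3 / 1000 = 231.4 kN.
Design strength φR_n = 0.75 × 231.4 = 174 kN.

174 kN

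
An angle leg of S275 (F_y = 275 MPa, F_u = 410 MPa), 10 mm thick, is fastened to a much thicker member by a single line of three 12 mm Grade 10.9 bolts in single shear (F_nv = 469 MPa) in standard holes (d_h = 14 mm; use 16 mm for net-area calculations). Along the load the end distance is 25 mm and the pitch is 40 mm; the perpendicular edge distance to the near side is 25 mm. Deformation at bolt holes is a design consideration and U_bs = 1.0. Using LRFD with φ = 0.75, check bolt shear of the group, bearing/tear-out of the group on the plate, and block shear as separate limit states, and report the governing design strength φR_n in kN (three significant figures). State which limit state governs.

119 kN (bolt shear governs)

Bolt shear: A_b = π·12²/4 = 113.1 mm²; R_n = 469 × 113.1 × 3 × 1 / 1000 = 159.1 kN → 0.75 × 159.1 = 119 kN.
Bearing: edge l_c = 18, r_n = 88.56 kN; interior l_c = 26, r_n = 118.1 kN; R_n = 88.56 + 2·118.1 = 324.7 kN → 244 kN.
Block shear: A_gv = 1050, A_nv = 650, A_nt = 170 mm²; R_n = min(0.6F_uA_nv, 0.6F_yA_gv) + U_bs·F_u·A_nt = 229.6 kN → 172 kN.
Bolt shear governs: 119 kN.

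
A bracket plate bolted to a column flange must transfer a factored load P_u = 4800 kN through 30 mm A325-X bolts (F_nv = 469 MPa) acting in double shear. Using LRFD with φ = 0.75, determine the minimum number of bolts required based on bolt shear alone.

10 bolts

A_b = π·30²/4 = 706.9 mm².
Per-bolt design strength φR_n = 0.75 × 469 × 706.9 × 2 / 1000 = 497.3 kN.
n ≥ 4800 / 497.3 = 9.653 → use 10 bolts.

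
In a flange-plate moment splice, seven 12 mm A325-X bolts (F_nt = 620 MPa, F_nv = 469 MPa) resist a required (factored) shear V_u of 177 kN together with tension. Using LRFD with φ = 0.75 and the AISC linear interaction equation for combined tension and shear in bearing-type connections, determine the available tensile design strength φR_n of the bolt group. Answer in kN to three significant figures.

245 kN

A_b = π·12²/4 = 113.1 mm²; f_rv = 177 × 1000 / (7 × 113.1) = 223.6 MPa.
F'_nt = 1.3 F_nt − (F_nt / φF_nv) f_rv = 1.3·620 − (620/(0.75·469))·223.6 = 411.9 MPa, capped at F_nt → F'_nt = 411.9 MPa.
R_n = F'_nt · A_b · n = 411.9 × 113.1 × 7 / 1000 = 326.1 kN.
Design strength φR_n = 0.75 × 326.1 = 245 kN.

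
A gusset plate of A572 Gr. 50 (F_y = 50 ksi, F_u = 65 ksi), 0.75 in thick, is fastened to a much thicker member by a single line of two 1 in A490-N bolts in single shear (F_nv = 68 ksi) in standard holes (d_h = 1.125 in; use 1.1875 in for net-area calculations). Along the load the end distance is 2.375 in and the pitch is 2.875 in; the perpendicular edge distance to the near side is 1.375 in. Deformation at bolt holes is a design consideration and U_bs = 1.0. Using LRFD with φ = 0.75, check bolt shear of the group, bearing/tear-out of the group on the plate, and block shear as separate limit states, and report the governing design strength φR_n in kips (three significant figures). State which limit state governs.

Bolt shear: A_b = π·1²/4 = 0.7854 in²; R_n = 68 × 0.7854 × 2 × 1 = 106.8 kips → 0.75 × 106.8 = 80.1 kips.
Bearing: edge l_c = 1.812, r_n = 106 kips; interior l_c = 1.75, r_n = 102.4 kips; R_n = 106 + 1·102.4 = 208.4 kips → 156 kips.
Block shear: A_gv = 3.938, A_nv = 2.602, A_nt = 0.5859 in²; R_n = min(0.6F_uA_nv, 0.6F_yA_gv) + U_bs·F_u·A_nt = 139.5 kips → 105 kips.
Bolt shear governs: 80.1 kips.

80.1 kips (bolt shear governs)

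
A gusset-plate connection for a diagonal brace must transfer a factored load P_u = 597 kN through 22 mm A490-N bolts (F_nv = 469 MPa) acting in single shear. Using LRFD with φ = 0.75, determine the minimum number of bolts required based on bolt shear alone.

A_b = π·22²/4 = 380.1 mm².
Per-bolt design strength φR_n = 0.75 × 469 × 380.1 × 1 / 1000 = 133.7 kN.
n ≥ 597 / 133.7 = 4.465 → use 5 bolts.

5 bolts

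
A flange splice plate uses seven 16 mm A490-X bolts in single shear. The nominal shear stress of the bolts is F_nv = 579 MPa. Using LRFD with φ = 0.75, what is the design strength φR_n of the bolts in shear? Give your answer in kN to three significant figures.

611 kN

A_b = π × 16² / 4 = 201.1 mm².
R_n = F_nv · A_b · n · n_s = 579 × 201.1 × 7 × 1 / 1000 = 814.9 kN.
Design strength φR_n = 0.75 × 814.9 = 611 kN.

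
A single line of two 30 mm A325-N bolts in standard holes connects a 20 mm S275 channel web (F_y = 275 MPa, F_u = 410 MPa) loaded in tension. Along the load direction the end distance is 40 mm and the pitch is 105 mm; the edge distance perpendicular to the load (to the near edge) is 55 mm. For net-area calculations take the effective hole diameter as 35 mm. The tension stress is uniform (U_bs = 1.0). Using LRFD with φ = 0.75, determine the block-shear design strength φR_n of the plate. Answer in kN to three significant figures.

572 kN

Shear plane L_v = 40 + 1·105 = 145 mm; A_gv = 145 × 20 = 2900 mm².
A_nv = (145 − 1.5·35) × 20 = 1850 mm².
A_nt = (55 − 0.5·35) × 20 = 750 mm².
0.6 F_u A_nv = 455.1 kN; 0.6 F_y A_gv = 478.5 kN → shear rupture governs the shear term.
R_n = 455.1 + 1.0 × 410 × 750 / 1000 = 762.6 kN.
Design strength φR_n = 0.75 × 762.6 = 572 kN.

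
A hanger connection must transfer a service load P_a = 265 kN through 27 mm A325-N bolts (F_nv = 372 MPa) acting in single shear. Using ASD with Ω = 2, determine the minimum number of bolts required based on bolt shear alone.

3 bolts

A_b = π·27²/4 = 572.6 mm².
Per-bolt allowable strength R_n/Ω = 372 × 572.6 × 1 / 1000 / 2 = 106.5 kN.
n ≥ 265 / 106.5 = 2.488 → use 3 bolts.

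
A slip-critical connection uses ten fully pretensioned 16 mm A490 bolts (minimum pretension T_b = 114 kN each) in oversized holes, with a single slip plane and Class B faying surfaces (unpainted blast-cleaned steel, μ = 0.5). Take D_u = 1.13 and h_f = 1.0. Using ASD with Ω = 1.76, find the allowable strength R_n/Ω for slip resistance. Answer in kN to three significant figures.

366 kN

R_n = μ · D_u · h_f · T_b · n_s · n_b = 0.5 × 1.13 × 1.0 × 114 × 1 × 10 = 644.1 kN.
Allowable strength R_n/Ω = 644.1 / 1.76 = 366 kN.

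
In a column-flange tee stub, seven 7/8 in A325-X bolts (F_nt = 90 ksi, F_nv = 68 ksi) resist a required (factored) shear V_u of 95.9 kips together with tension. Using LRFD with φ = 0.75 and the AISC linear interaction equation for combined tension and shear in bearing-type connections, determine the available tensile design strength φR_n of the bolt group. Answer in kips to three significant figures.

242 kips

A_b = π·0.875²/4 = 0.6013 in²; f_rv = 95.9 / (7 × 0.6013) = 22.78 ksi.
F'_nt = 1.3 F_nt − (F_nt / φF_nv) f_rv = 1.3·90 − (90/(0.75·68))·22.78 = 76.79 ksi, capped at F_nt → F'_nt = 76.79 ksi.
R_n = F'_nt · A_b · n = 76.79 × 0.6013 × 7 = 323.2 kips.
Design strength φR_n = 0.75 × 323.2 = 242 kips.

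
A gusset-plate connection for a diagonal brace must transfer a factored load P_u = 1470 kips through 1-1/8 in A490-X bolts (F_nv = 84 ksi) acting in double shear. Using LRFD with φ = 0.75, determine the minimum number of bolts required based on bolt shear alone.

12 bolts

A_b = π·1.125²/4 = 0.994 in².
Per-bolt design strength φR_n = 0.75 × 84 × 0.994 × 2 = 125.2 kips.
n ≥ 1470 / 125.2 = 11.74 → use 12 bolts.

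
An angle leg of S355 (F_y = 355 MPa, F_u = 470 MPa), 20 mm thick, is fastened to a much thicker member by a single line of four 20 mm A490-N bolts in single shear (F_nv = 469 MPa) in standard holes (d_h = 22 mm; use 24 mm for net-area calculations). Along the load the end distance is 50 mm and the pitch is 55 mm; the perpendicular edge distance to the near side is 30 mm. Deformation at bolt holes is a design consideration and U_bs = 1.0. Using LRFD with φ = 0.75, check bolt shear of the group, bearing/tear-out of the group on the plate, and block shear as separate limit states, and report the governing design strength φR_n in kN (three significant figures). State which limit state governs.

Bolt shear: A_b = π·20²/4 = 314.2 mm²; R_n = 469 × 314.2 × 4 × 1 / 1000 = 589.4 kN → 0.75 × 589.4 = 442 kN.
Bearing: edge l_c = 39, r_n = 439.9 kN; interior l_c = 33, r_n = 372.2 kN; R_n = 439.9 + 3·372.2 = 1557 kN → 1170 kN.
Block shear: A_gv = 4300, A_nv = 2620, A_nt = 360 mm²; R_n = min(0.6F_uA_nv, 0.6F_yA_gv) + U_bs·F_u·A_nt = 908 kN → 681 kN.
Bolt shear governs: 442 kN.

442 kN (bolt shear governs)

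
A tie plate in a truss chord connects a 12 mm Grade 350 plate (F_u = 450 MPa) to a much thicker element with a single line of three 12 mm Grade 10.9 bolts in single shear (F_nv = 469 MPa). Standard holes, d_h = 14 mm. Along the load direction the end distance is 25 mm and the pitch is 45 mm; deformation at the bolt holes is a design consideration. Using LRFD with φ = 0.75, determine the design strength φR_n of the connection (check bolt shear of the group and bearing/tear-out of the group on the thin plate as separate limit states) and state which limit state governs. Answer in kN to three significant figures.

Bolt shear: A_b = π·12²/4 = 113.1 mm²; R_n = 469 × 113.1 × 3 × 1 / 1000 = 159.1 kN → 0.75 × 159.1 = 119 kN.
Bearing (1.2 l_c t F_u ≤ 2.4 d t F_u): upper limit = 2.4·12·12·450 / 1000 = 155.5 kN.
  Edge l_c = 25 − 14/2 = 18 → r_n = 116.6 kN; interior l_c = 45 − 14 = 31 → r_n = 155.5 kN.
  R_n,bearing = 1·116.6 + 2·155.5 = 427.7 kN → 0.75 × 427.7 = 321 kN.
Bolt shear governs: 119 kN.

119 kN (bolt shear governs)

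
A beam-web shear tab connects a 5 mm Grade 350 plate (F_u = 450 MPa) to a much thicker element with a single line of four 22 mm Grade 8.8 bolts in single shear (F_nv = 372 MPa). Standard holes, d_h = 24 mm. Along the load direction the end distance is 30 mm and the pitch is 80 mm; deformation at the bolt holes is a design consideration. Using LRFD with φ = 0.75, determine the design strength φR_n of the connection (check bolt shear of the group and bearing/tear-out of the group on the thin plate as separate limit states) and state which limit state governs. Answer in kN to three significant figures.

304 kN (bearing governs)

Bolt shear: A_b = π·22²/4 = 380.1 mm²; R_n = 372 × 380.1 × 4 × 1 / 1000 = 565.6 kN → 0.75 × 565.6 = 424 kN.
Bearing (1.2 l_c t F_u ≤ 2.4 d t F_u): upper limit = 2.4·22·5·450 / 1000 = 118.8 kN.
  Edge l_c = 30 − 24/2 = 18 → r_n = 48.6 kN; interior l_c = 80 − 24 = 56 → r_n = 118.8 kN.
  R_n,bearing = 1·48.6 + 3·118.8 = 405 kN → 0.75 × 405 = 304 kN.
Bearing governs: 304 kN.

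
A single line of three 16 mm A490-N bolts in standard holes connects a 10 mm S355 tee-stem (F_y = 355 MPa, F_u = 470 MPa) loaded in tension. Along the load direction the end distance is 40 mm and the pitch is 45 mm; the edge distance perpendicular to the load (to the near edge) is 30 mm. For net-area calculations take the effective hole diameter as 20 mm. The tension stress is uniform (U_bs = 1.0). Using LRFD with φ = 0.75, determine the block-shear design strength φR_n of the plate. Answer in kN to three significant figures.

240 kN

Shear plane L_v = 40 + 2·45 = 130 mm; A_gv = 130 × 10 = 1300 mm².
A_nv = (130 − 2.5·20) × 10 = 800 mm².
A_nt = (30 − 0.5·20) × 10 = 200 mm².
0.6 F_u A_nv = 225.6 kN; 0.6 F_y A_gv = 276.9 kN → shear rupture governs the shear term.
R_n = 225.6 + 1.0 × 470 × 200 / 1000 = 319.6 kN.
Design strength φR_n = 0.75 × 319.6 = 240 kN.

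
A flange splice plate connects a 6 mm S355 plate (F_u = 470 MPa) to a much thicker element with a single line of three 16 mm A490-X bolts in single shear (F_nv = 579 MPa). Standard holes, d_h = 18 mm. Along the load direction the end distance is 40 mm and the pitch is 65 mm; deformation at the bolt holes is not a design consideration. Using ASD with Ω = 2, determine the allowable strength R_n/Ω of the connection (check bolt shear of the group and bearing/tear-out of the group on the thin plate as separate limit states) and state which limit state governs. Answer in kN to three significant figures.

175 kN (bolt shear governs)

Bolt shear: A_b = π·16²/4 = 201.1 mm²; R_n = 579 × 201.1 × 3 × 1 / 1000 = 349.2 kN → 349.2 / 2 = 175 kN.
Bearing (1.5 l_c t F_u ≤ 3.0 d t F_u): upper limit = 3.0·16·6·470 / 1000 = 135.4 kN.
  Edge l_c = 40 − 18/2 = 31 → r_n = 131.1 kN; interior l_c = 65 − 18 = 47 → r_n = 135.4 kN.
  R_n,bearing = 1·131.1 + 2·135.4 = 401.9 kN → 401.9 / 2 = 201 kN.
Bolt shear governs: 175 kN.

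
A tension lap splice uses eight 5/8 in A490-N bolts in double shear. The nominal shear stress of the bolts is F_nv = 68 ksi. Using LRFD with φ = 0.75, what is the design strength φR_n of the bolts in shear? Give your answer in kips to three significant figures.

250 kips

A_b = π × 0.625² / 4 = 0.3068 in².
R_n = F_nv · A_b · n · n_s = 68 × 0.3068 × 8 × 2 = 333.8 kips.
Design strength φR_n = 0.75 × 333.8 = 250 kips.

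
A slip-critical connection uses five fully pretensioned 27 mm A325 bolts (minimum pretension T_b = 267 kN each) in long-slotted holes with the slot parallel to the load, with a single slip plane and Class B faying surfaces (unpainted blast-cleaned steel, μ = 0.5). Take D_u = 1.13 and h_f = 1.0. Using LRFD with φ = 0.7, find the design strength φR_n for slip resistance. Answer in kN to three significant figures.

528 kN

R_n = μ · D_u · h_f · T_b · n_s · n_b = 0.5 × 1.13 × 1.0 × 267 × 1 × 5 = 754.3 kN.
Design strength φR_n = 0.7 × 754.3 = 528 kN.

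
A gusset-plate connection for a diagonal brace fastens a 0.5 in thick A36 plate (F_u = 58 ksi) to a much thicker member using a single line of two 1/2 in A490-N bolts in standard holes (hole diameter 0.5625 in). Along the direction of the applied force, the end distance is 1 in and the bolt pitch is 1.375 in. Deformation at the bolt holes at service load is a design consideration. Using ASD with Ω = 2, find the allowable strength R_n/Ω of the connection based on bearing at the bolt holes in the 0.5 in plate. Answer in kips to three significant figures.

Per bolt r_n = 1.2 l_c t F_u ≤ 2.4 d t F_u; upper limit = 2.4 × 0.5 × 0.5 × 58 = 34.8 kips.
Edge bolt: l_c = 1 − 0.5625/2 = 0.7188 in → 1.2 × 0.7188 × 0.5 × 58 = 25.01 → r_n = 25.01 kips.
Interior bolts: l_c = 1.375 − 0.5625 = 0.8125 in → 1.2 × 0.8125 × 0.5 × 58 = 28.27 → r_n = 28.27 kips.
R_n = 1 × 25.01 + 1 × 28.27 = 53.29 kips.
Allowable strength R_n/Ω = 53.29 / 2 = 26.6 kips.

26.6 kips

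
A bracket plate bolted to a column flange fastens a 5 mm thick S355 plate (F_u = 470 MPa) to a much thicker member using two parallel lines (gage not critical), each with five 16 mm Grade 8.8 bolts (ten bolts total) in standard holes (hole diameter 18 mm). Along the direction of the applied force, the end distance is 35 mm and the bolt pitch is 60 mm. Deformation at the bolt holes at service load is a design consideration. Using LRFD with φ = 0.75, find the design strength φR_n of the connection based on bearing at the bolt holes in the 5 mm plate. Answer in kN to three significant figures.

651 kN

Per bolt r_n = 1.2 l_c t F_u ≤ 2.4 d t F_u; upper limit = 2.4 × 16 × 5 × 470 / 1000 = 90.24 kN.
Edge bolt: l_c = 35 − 18/2 = 26 mm → 1.2 × 26 × 5 × 470 / 1000 = 73.32 → r_n = 73.32 kN.
Interior bolts: l_c = 60 − 18 = 42 mm → 1.2 × 42 × 5 × 470 / 1000 = 118.4 → r_n = 90.24 kN.
R_n = 2 × 73.32 + 8 × 90.24 = 868.6 kN.
Design strength φR_n = 0.75 × 868.6 = 651 kN.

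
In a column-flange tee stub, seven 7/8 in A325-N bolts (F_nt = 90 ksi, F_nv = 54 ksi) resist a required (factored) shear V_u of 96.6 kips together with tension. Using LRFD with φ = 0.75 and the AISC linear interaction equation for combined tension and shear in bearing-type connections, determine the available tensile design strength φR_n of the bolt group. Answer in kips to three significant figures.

A_b = π·0.875²/4 = 0.6013 in²; f_rv = 96.6 / (7 × 0.6013) = 22.95 ksi.
F'_nt = 1.3 F_nt − (F_nt / φF_nv) f_rv = 1.3·90 − (90/(0.75·54))·22.95 = 66 ksi, capped at F_nt → F'_nt = 66 ksi.
R_n = F'_nt · A_b · n = 66 × 0.6013 × 7 = 277.8 kips.
Design strength φR_n = 0.75 × 277.8 = 208 kips.

208 kips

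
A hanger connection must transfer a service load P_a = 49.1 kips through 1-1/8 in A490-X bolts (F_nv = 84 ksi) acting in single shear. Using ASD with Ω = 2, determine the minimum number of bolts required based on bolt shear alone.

A_b = π·1.125²/4 = 0.994 in².
Per-bolt allowable strength R_n/Ω = 84 × 0.994 × 1 / 2 = 41.75 kips.
n ≥ 49.1 / 41.75 = 1.176 → use 2 bolts.

2 bolts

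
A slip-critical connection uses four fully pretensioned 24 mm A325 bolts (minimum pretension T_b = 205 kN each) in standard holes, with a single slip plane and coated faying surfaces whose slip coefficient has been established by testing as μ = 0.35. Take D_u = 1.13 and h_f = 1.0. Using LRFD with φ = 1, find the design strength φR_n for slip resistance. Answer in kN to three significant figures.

R_n = μ · D_u · h_f · T_b · n_s · n_b = 0.35 × 1.13 × 1.0 × 205 × 1 × 4 = 324.3 kN.
Design strength φR_n = 1 × 324.3 = 324 kN.

324 kN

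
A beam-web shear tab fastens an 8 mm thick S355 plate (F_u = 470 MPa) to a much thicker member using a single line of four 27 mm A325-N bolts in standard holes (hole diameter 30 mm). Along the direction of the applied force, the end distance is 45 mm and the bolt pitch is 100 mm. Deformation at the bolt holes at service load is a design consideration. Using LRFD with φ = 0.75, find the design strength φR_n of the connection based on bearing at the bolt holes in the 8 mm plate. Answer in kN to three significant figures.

650 kN

Per bolt r_n = 1.2 l_c t F_u ≤ 2.4 d t F_u; upper limit = 2.4 × 27 × 8 × 470 / 1000 = 243.6 kN.
Edge bolt: l_c = 45 − 30/2 = 30 mm → 1.2 × 30 × 8 × 470 / 1000 = 135.4 → r_n = 135.4 kN.
Interior bolts: l_c = 100 − 30 = 70 mm → 1.2 × 70 × 8 × 470 / 1000 = 315.8 → r_n = 243.6 kN.
R_n = 1 × 135.4 + 3 × 243.6 = 866.3 kN.
Design strength φR_n = 0.75 × 866.3 = 650 kN.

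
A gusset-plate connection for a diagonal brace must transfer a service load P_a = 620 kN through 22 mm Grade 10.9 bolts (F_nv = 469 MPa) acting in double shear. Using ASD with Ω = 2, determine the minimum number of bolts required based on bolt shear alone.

4 bolts

A_b = π·22²/4 = 380.1 mm².
Per-bolt allowable strength R_n/Ω = 469 × 380.1 × 2 / 1000 / 2 = 178.3 kN.
n ≥ 620 / 178.3 = 3.478 → use 4 bolts.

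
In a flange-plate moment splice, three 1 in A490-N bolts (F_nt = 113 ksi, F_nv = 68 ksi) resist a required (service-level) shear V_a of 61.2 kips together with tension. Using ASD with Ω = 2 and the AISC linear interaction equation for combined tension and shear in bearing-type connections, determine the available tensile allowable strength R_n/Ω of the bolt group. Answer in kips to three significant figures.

71.4 kips

A_b = π·1²/4 = 0.7854 in²; f_rv = 61.2 / (3 × 0.7854) = 25.97 ksi.
F'_nt = 1.3 F_nt − (Ω F_nt / F_nv) f_rv = 1.3·113 − (2·113/68)·25.97 = 60.57 ksi, capped at F_nt → F'_nt = 60.57 ksi.
R_n = F'_nt · A_b · n = 60.57 × 0.7854 × 3 = 142.7 kips.
Allowable strength R_n/Ω = 142.7 / 2 = 71.4 kips.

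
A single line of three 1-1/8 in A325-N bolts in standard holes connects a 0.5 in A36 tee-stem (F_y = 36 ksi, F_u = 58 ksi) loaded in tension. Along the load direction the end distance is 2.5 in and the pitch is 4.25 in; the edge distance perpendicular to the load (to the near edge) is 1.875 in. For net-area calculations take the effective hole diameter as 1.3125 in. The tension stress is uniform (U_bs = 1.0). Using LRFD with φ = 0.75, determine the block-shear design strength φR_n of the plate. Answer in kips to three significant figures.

Shear plane L_v = 2.5 + 2·4.25 = 11 in; A_gv = 11 × 0.5 = 5.5 in².
A_nv = (11 − 2.5·1.3125) × 0.5 = 3.859 in².
A_nt = (1.875 − 0.5·1.3125) × 0.5 = 0.6094 in².
0.6 F_u A_nv = 134.3 kips; 0.6 F_y A_gv = 118.8 kips → shear yielding governs the shear term.
R_n = 118.8 + 1.0 × 58 × 0.6094 = 154.1 kips.
Design strength φR_n = 0.75 × 154.1 = 116 kips.

116 kips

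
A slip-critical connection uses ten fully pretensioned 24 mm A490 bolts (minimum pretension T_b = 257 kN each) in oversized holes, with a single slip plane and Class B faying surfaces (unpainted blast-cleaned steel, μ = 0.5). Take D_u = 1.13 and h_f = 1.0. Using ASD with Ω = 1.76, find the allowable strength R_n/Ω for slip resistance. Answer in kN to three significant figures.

R_n = μ · D_u · h_f · T_b · n_s · n_b = 0.5 × 1.13 × 1.0 × 257 × 1 × 10 = 1452 kN.
Allowable strength R_n/Ω = 1452 / 1.76 = 825 kN.

825 kN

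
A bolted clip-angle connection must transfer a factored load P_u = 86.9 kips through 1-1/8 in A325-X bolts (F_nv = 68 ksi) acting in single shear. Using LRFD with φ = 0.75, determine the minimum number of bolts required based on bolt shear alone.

A_b = π·1.125²/4 = 0.994 in².
Per-bolt design strength φR_n = 0.75 × 68 × 0.994 × 1 = 50.69 kips.
n ≥ 86.9 / 50.69 = 1.714 → use 2 bolts.

2 bolts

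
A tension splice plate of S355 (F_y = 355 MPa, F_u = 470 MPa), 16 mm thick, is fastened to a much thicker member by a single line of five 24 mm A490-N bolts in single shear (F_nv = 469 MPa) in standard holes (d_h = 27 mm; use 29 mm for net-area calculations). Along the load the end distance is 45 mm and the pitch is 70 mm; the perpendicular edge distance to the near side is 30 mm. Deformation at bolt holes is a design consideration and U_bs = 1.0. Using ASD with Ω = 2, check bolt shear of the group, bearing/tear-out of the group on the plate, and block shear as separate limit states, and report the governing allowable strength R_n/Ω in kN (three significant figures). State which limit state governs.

497 kN (block shear governs)

Bolt shear: A_b = π·24²/4 = 452.4 mm²; R_n = 469 × 452.4 × 5 × 1 / 1000 = 1061 kN → 1061 / 2 = 530 kN.
Bearing: edge l_c = 31.5, r_n = 284.3 kN; interior l_c = 43, r_n = 388 kN; R_n = 284.3 + 4·388 = 1836 kN → 918 kN.
Block shear: A_gv = 5200, A_nv = 3112, A_nt = 248 mm²; R_n = min(0.6F_uA_nv, 0.6F_yA_gv) + U_bs·F_u·A_nt = 994.1 kN → 497 kN.
Block shear governs: 497 kN.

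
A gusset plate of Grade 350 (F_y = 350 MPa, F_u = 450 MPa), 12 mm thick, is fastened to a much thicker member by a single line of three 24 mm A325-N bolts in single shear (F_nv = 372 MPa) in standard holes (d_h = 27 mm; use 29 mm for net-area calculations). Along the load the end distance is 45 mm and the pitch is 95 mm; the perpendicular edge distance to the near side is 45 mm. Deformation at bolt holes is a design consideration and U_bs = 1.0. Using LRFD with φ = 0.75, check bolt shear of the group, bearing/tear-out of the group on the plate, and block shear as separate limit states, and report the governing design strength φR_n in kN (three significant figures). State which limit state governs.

379 kN (bolt shear governs)

Bolt shear: A_b = π·24²/4 = 452.4 mm²; R_n = 372 × 452.4 × 3 × 1 / 1000 = 504.9 kN → 0.75 × 504.9 = 379 kN.
Bearing: edge l_c = 31.5, r_n = 204.1 kN; interior l_c = 68, r_n = 311 kN; R_n = 204.1 + 2·311 = 826.2 kN → 620 kN.
Block shear: A_gv = 2820, A_nv = 1950, A_nt = 366 mm²; R_n = min(0.6F_uA_nv, 0.6F_yA_gv) + U_bs·F_u·A_nt = 691.2 kN → 518 kN.
Bolt shear governs: 379 kN.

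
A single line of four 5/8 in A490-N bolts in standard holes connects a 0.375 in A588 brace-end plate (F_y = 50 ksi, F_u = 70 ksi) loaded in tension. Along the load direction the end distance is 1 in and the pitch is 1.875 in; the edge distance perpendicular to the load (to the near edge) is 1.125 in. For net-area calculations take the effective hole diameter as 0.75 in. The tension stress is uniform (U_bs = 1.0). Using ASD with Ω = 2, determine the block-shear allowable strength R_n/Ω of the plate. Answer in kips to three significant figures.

41.3 kips

Shear plane L_v = 1 + 3·1.875 = 6.625 in; A_gv = 6.625 × 0.375 = 2.484 in².
A_nv = (6.625 − 3.5·0.75) × 0.375 = 1.5 in².
A_nt = (1.125 − 0.5·0.75) × 0.375 = 0.2812 in².
0.6 F_u A_nv = 63 kips; 0.6 F_y A_gv = 74.53 kips → shear rupture governs the shear term.
R_n = 63 + 1.0 × 70 × 0.2812 = 82.69 kips.
Allowable strength R_n/Ω = 82.69 / 2 = 41.3 kips.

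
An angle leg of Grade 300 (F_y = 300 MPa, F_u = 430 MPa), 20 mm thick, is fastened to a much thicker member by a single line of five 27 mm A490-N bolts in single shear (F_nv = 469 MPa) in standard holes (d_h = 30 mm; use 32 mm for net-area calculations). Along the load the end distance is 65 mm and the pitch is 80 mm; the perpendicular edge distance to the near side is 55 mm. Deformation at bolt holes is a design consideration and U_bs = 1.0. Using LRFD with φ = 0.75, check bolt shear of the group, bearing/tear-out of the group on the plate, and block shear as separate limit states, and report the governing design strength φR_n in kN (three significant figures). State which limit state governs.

1010 kN (bolt shear governs)

Bolt shear: A_b = π·27²/4 = 572.6 mm²; R_n = 469 × 572.6 × 5 × 1 / 1000 = 1343 kN → 0.75 × 1343 = 1010 kN.
Bearing: edge l_c = 50, r_n = 516 kN; interior l_c = 50, r_n = 516 kN; R_n = 516 + 4·516 = 2580 kN → 1940 kN.
Block shear: A_gv = 7700, A_nv = 4820, A_nt = 780 mm²; R_n = min(0.6F_uA_nv, 0.6F_yA_gv) + U_bs·F_u·A_nt = 1579 kN → 1180 kN.
Bolt shear governs: 1010 kN.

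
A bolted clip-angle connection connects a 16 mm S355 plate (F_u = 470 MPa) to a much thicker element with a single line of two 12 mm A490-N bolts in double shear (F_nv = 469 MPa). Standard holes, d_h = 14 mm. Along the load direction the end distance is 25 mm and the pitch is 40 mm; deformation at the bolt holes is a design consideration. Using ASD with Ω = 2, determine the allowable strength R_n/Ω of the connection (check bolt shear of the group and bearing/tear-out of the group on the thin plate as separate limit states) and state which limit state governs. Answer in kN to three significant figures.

106 kN (bolt shear governs)

Bolt shear: A_b = π·12²/4 = 113.1 mm²; R_n = 469 × 113.1 × 2 × 2 / 1000 = 212.2 kN → 212.2 / 2 = 106 kN.
Bearing (1.2 l_c t F_u ≤ 2.4 d t F_u): upper limit = 2.4·12·16·470 / 1000 = 216.6 kN.
  Edge l_c = 25 − 14/2 = 18 → r_n = 162.4 kN; interior l_c = 40 − 14 = 26 → r_n = 216.6 kN.
  R_n,bearing = 1·162.4 + 1·216.6 = 379 kN → 379 / 2 = 190 kN.
Bolt shear governs: 106 kN.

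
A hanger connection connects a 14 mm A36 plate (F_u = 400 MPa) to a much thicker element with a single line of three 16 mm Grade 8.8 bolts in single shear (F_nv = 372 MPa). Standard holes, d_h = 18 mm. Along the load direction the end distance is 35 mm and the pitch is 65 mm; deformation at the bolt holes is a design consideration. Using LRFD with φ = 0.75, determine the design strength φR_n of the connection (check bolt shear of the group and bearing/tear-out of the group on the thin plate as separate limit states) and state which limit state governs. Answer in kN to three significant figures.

Bolt shear: A_b = π·16²/4 = 201.1 mm²; R_n = 372 × 201.1 × 3 × 1 / 1000 = 224.4 kN → 0.75 × 224.4 = 168 kN.
Bearing (1.2 l_c t F_u ≤ 2.4 d t F_u): upper limit = 2.4·16·14·400 / 1000 = 215 kN.
  Edge l_c = 35 − 18/2 = 26 → r_n = 174.7 kN; interior l_c = 65 − 18 = 47 → r_n = 215 kN.
  R_n,bearing = 1·174.7 + 2·215 = 604.8 kN → 0.75 × 604.8 = 454 kN.
Bolt shear governs: 168 kN.

168 kN (bolt shear governs)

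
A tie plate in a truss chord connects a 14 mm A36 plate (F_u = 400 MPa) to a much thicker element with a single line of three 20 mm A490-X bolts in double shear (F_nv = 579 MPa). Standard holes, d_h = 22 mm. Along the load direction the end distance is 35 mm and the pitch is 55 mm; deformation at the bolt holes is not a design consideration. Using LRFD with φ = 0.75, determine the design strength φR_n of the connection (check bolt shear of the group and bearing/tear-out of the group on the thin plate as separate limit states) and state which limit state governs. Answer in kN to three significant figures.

567 kN (bearing governs)

Bolt shear: A_b = π·20²/4 = 314.2 mm²; R_n = 579 × 314.2 × 3 × 2 / 1000 = 1091 kN → 0.75 × 1091 = 819 kN.
Bearing (1.5 l_c t F_u ≤ 3.0 d t F_u): upper limit = 3.0·20·14·400 / 1000 = 336 kN.
  Edge l_c = 35 − 22/2 = 24 → r_n = 201.6 kN; interior l_c = 55 − 22 = 33 → r_n = 277.2 kN.
  R_n,bearing = 1·201.6 + 2·277.2 = 756 kN → 0.75 × 756 = 567 kN.
Bearing governs: 567 kN.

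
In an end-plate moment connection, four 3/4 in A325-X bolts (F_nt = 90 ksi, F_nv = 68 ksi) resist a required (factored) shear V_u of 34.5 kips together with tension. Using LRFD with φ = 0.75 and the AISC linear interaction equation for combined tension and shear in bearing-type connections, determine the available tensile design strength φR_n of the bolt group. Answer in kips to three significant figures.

109 kips

A_b = π·0.75²/4 = 0.4418 in²; f_rv = 34.5 / (4 × 0.4418) = 19.52 ksi.
F'_nt = 1.3 F_nt − (F_nt / φF_nv) f_rv = 1.3·90 − (90/(0.75·68))·19.52 = 82.55 ksi, capped at F_nt → F'_nt = 82.55 ksi.
R_n = F'_nt · A_b · n = 82.55 × 0.4418 × 4 = 145.9 kips.
Design strength φR_n = 0.75 × 145.9 = 109 kips.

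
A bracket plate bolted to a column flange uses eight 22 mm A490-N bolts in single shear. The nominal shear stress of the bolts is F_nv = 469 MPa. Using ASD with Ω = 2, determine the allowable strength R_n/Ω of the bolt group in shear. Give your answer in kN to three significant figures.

A_b = π × 22² / 4 = 380.1 mm².
R_n = F_nv · A_b · n · n_s = 469 × 380.1 × 8 × 1 / 1000 = 1426 kN.
Allowable strength R_n/Ω = 1426 / 2 = 713 kN.

713 kN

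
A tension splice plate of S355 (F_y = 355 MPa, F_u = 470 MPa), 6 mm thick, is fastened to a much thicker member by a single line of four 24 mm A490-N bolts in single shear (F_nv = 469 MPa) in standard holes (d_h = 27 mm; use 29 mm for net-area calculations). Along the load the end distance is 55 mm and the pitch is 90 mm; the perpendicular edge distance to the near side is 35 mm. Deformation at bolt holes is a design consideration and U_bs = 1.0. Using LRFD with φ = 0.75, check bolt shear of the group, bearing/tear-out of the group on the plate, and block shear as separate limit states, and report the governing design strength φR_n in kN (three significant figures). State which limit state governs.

327 kN (block shear governs)

Bolt shear: A_b = π·24²/4 = 452.4 mm²; R_n = 469 × 452.4 × 4 × 1 / 1000 = 848.7 kN → 0.75 × 848.7 = 637 kN.
Bearing: edge l_c = 41.5, r_n = 140.4 kN; interior l_c = 63, r_n = 162.4 kN; R_n = 140.4 + 3·162.4 = 627.7 kN → 471 kN.
Block shear: A_gv = 1950, A_nv = 1341, A_nt = 123 mm²; R_n = min(0.6F_uA_nv, 0.6F_yA_gv) + U_bs·F_u·A_nt = 436 kN → 327 kN.
Block shear governs: 327 kN.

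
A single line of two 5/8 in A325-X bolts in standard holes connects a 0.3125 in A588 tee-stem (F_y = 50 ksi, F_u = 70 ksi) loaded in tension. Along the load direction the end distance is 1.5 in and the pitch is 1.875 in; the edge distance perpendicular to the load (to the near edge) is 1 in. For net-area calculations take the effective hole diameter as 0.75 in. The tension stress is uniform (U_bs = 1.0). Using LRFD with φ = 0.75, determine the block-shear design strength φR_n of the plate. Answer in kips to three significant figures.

32.4 kips

Shear plane L_v = 1.5 + 1·1.875 = 3.375 in; A_gv = 3.375 × 0.3125 = 1.055 in².
A_nv = (3.375 − 1.5·0.75) × 0.3125 = 0.7031 in².
A_nt = (1 − 0.5·0.75) × 0.3125 = 0.1953 in².
0.6 F_u A_nv = 29.53 kips; 0.6 F_y A_gv = 31.64 kips → shear rupture governs the shear term.
R_n = 29.53 + 1.0 × 70 × 0.1953 = 43.2 kips.
Design strength φR_n = 0.75 × 43.2 = 32.4 kips.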